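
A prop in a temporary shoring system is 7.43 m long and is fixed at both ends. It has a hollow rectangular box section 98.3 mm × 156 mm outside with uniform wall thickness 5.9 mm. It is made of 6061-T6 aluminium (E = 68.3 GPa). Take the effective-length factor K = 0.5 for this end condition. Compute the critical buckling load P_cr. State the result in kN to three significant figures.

Inner dimensions: h_i = 156 − 2×5.9 = 144.2 mm, b_i = 98.3 − 2×5.9 = 86.50 mm
Weak-axis I_min = (h_o·b_o³ − h_i·b_i³)/12 with b_o = 98.3, b_i = 86.50 mm (shorter outer/inner sides).
I_min = (156×98.3³ − 144.2×86.50³)/12 = 4.571×10^6 mm⁴
I = 4.571×10^6 mm⁴ = 4.571×10^-6 m⁴
Effective length L_e = K·L = 0.5 × 7.43 = 3.715 m
P_cr = π²EI / L_e² = π² × 68.3×10⁹ × 4.571×10^-6 / 3.715² = 2.233×10^5 N

P_cr ≈ 223 kN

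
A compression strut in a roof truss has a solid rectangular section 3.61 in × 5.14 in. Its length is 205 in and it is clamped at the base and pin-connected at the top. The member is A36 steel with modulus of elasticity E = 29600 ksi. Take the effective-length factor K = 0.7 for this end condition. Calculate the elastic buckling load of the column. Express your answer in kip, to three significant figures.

Buckling occurs about the weak axis: I_min = h·b³/12 with b = 3.61 in (the shorter side).
I_min = 5.14×3.61³/12 = 20.15 in⁴
Effective length L_e = K·L = 0.7 × 205 = 143.5 in
P_cr = π²EI / L_e² = π² × 29600×10³ × 20.15 / 143.5² = 2.859×10^5 lb

P_cr ≈ 286 kip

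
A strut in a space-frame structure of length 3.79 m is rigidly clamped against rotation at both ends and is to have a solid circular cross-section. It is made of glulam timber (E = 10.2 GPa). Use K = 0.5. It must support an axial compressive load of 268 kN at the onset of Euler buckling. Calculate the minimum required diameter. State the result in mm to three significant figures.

d ≈ 118 mm

L_e = K·L = 0.5 × 3.79 = 1.895 m
Required I = P_cr·L_e²/(π²E) = 2.680×10^5 × 1.895² / (π² × 1.02×10^10) = 9.560×10^-6 m⁴
I_req = 9.560×10^6 mm⁴
Solid circle: I = πd⁴/64  ⇒  d = (64I/π)^(1/4) = (64×9.560×10^6/π)^(1/4) = 118 mm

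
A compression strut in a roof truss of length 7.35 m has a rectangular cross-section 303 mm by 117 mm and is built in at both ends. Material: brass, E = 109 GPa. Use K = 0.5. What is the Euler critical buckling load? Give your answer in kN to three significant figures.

Buckling occurs about the weak axis: I_min = h·b³/12 with b = 117 mm (the shorter side).
I_min = 303×117³/12 = 4.044×10^7 mm⁴
I = 4.044×10^7 mm⁴ = 4.044×10^-5 m⁴
Effective length L_e = K·L = 0.5 × 7.35 = 3.675 m
P_cr = π²EI / L_e² = π² × 109×10⁹ × 4.044×10^-5 / 3.675² = 3.221×10^6 N

P_cr ≈ 3220 kN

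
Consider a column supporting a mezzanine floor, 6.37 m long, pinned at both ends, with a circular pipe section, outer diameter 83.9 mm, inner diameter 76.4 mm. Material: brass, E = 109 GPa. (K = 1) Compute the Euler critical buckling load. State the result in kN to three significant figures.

P_cr ≈ 20.1 kN

d_o = 83.9 mm, d_i = 76.4 mm
I = π(d_o⁴ − d_i⁴)/64 = π(83.9⁴ − 76.40⁴)/64 = 7.599×10^5 mm⁴
I = 7.599×10^5 mm⁴ = 7.599×10^-7 m⁴
Effective length L_e = K·L = 1 × 6.37 = 6.370 m
P_cr = π²EI / L_e² = π² × 109×10⁹ × 7.599×10^-7 / 6.370² = 2.015×10^4 N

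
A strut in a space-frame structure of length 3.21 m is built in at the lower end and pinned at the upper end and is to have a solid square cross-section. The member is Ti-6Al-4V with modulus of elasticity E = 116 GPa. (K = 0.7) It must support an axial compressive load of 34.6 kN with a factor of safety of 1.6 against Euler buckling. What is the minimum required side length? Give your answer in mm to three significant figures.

a ≈ 41.4 mm

Required P_cr = n·P = 1.6 × 34.6 = 55.36 kN
L_e = K·L = 0.7 × 3.21 = 2.247 m
Required I = P_cr·L_e²/(π²E) = 5.536×10^4 × 2.247² / (π² × 1.16×10^11) = 2.441×10^-7 m⁴
I_req = 2.441×10^5 mm⁴
Solid square: I = a⁴/12  ⇒  a = (12I)^(1/4) = (12×2.441×10^5)^(1/4) = 41.4 mm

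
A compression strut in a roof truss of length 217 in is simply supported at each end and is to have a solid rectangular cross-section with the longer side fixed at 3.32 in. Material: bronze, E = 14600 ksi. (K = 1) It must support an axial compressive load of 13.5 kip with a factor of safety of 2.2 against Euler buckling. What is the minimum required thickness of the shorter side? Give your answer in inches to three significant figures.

Required P_cr = n·P = 2.2 × 13.5 = 29.70 kip
L_e = K·L = 1 × 217 = 217.0 in
Required I = P_cr·L_e²/(π²E) = 2.970×10^4 × 217.0² / (π² × 1.46×10^7) = 9.706 in⁴
Rectangle, weak axis: I_min = h·b³/12 with h = 3.32 in fixed  ⇒  b = (12I/h)^(1/3) = 3.27 in

b ≈ 3.27 in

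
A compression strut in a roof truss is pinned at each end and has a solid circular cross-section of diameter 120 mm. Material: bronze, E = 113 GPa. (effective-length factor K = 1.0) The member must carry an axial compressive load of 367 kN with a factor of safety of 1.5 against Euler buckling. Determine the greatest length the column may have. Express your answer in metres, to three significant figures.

L_max ≈ 4.54 m

I = πd⁴/64 = π×120⁴/64 = 1.018×10^7 mm⁴
I = 1.018×10^-5 m⁴
Required critical load P_cr = n·P = 1.5 × 367 = 550.5 kN = 5.505×10^5 N
From P_cr = π²EI/(K·L)²:  L = (1/K)·√(π²EI/P_cr) = (1/1)·√(π²×1.13×10^11×1.018×10^-5/5.505×10^5)
L = 4.54 m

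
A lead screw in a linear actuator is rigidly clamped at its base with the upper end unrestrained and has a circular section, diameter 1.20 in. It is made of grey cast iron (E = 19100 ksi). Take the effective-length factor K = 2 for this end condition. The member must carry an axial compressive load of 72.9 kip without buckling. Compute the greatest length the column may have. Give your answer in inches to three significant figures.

I = πd⁴/64 = π×1.20⁴/64 = 0.1018 in⁴
At the buckling limit P_cr = P = 7.290×10^4 lb
From P_cr = π²EI/(K·L)²:  L = (1/K)·√(π²EI/P_cr) = (1/2)·√(π²×1.91×10^7×0.1018/7.290×10^4)
L = 8.11 in

L_max ≈ 8.11 in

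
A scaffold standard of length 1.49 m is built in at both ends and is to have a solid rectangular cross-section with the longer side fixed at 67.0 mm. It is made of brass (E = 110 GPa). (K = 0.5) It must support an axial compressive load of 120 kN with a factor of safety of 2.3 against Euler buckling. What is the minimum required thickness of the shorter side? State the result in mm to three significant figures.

b ≈ 29.3 mm

Required P_cr = n·P = 2.3 × 120 = 276.0 kN
L_e = K·L = 0.5 × 1.49 = 0.7450 m
Required I = P_cr·L_e²/(π²E) = 2.760×10^5 × 0.7450² / (π² × 1.10×10^11) = 1.411×10^-7 m⁴
I_req = 1.411×10^5 mm⁴
Rectangle, weak axis: I_min = h·b³/12 with h = 67.0 mm fixed  ⇒  b = (12I/h)^(1/3) = 29.3 mm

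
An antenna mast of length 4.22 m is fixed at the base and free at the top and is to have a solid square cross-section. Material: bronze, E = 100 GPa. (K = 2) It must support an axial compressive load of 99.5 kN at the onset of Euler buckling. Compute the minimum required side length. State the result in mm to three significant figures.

a ≈ 96.3 mm

L_e = K·L = 2 × 4.22 = 8.440 m
Required I = P_cr·L_e²/(π²E) = 9.950×10^4 × 8.440² / (π² × 1.00×10^11) = 7.181×10^-6 m⁴
I_req = 7.181×10^6 mm⁴
Solid square: I = a⁴/12  ⇒  a = (12I)^(1/4) = (12×7.181×10^6)^(1/4) = 96.3 mm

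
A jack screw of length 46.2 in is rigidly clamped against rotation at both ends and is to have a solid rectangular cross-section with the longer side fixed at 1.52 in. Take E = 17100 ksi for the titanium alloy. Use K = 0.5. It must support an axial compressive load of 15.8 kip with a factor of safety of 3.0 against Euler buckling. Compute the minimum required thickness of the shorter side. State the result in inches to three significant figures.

b ≈ 1.06 in

Required P_cr = n·P = 3.0 × 15.8 = 47.40 kip
L_e = K·L = 0.5 × 46.2 = 23.10 in
Required I = P_cr·L_e²/(π²E) = 4.740×10^4 × 23.10² / (π² × 1.71×10^7) = 0.1499 in⁴
Rectangle, weak axis: I_min = h·b³/12 with h = 1.52 in fixed  ⇒  b = (12I/h)^(1/3) = 1.06 in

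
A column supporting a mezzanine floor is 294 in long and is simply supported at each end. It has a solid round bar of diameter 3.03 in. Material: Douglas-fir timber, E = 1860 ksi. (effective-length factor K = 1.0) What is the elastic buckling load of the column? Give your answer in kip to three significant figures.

I = πd⁴/64 = π×3.03⁴/64 = 4.138 in⁴
Effective length L_e = K·L = 1 × 294 = 294.0 in
P_cr = π²EI / L_e² = π² × 1860×10³ × 4.138 / 294.0² = 878.7 lb

P_cr ≈ 0.879 kip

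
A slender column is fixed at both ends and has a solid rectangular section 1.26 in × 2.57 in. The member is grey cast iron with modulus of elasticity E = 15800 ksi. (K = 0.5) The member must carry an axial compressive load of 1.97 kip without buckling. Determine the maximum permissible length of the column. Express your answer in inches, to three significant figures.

L_max ≈ 368 in

Buckling occurs about the weak axis: I_min = h·b³/12 with b = 1.26 in (the shorter side).
I_min = 2.57×1.26³/12 = 0.4284 in⁴
At the buckling limit P_cr = P = 1.970×10^3 lb
From P_cr = π²EI/(K·L)²:  L = (1/K)·√(π²EI/P_cr) = (1/0.5)·√(π²×1.58×10^7×0.4284/1.970×10^3)
L = 368 in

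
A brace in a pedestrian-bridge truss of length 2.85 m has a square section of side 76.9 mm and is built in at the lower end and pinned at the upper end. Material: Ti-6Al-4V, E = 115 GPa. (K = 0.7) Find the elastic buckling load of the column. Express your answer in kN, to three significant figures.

I = a⁴/12 = 76.9⁴/12 = 2.914×10^6 mm⁴
I = 2.914×10^6 mm⁴ = 2.914×10^-6 m⁴
Effective length L_e = K·L = 0.7 × 2.85 = 1.995 m
P_cr = π²EI / L_e² = π² × 115×10⁹ × 2.914×10^-6 / 1.995² = 8.311×10^5 N

P_cr ≈ 831 kN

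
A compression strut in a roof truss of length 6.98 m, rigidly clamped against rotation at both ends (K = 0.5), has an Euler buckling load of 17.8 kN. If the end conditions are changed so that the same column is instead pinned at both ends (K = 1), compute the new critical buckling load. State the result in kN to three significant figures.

P_cr ∝ 1/K², so P_cr,new = P_cr,old × (K_old/K_new)² = 17.8 × (0.5/1)²
= 17.8 × 0.2500 = 4.45 kN

P_cr ≈ 4.45 kN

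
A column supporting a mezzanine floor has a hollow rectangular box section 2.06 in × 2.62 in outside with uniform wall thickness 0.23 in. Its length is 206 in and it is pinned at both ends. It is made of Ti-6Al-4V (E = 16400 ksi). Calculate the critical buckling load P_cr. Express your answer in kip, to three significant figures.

P_cr ≈ 4.47 kip

Inner dimensions: h_i = 2.62 − 2×0.23 = 2.160 in, b_i = 2.06 − 2×0.23 = 1.600 in
Weak-axis I_min = (h_o·b_o³ − h_i·b_i³)/12 with b_o = 2.06, b_i = 1.600 in (shorter outer/inner sides).
I_min = (2.62×2.06³ − 2.160×1.600³)/12 = 1.171 in⁴
Effective length L_e = K·L = 1 × 206 = 206.0 in
P_cr = π²EI / L_e² = π² × 16400×10³ × 1.171 / 206.0² = 4.468×10^3 lb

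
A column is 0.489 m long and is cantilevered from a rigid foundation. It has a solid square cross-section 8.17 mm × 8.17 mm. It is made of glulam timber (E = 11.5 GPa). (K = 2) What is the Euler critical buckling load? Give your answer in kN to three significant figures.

P_cr ≈ 0.0441 kN

I = a⁴/12 = 8.17⁴/12 = 371.3 mm⁴
I = 371.3 mm⁴ = 3.713×10^-10 m⁴
Effective length L_e = K·L = 2 × 0.489 = 0.9780 m
P_cr = π²EI / L_e² = π² × 11.5×10⁹ × 3.713×10^-10 / 0.9780² = 44.06 N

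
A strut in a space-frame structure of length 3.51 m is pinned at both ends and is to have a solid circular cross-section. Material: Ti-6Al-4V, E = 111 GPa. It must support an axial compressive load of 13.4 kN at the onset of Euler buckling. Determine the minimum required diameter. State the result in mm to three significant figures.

L_e = K·L = 1 × 3.51 = 3.510 m
Required I = P_cr·L_e²/(π²E) = 1.340×10^4 × 3.510² / (π² × 1.11×10^11) = 1.507×10^-7 m⁴
I_req = 1.507×10^5 mm⁴
Solid circle: I = πd⁴/64  ⇒  d = (64I/π)^(1/4) = (64×1.507×10^5/π)^(1/4) = 41.9 mm

d ≈ 41.9 mm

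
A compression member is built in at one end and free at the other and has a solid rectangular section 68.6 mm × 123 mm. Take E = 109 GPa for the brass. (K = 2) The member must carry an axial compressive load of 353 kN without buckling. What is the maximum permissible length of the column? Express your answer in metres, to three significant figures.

L_max ≈ 1.59 m

Buckling occurs about the weak axis: I_min = h·b³/12 with b = 68.6 mm (the shorter side).
I_min = 123×68.6³/12 = 3.309×10^6 mm⁴
I = 3.309×10^-6 m⁴
At the buckling limit P_cr = P = 3.530×10^5 N
From P_cr = π²EI/(K·L)²:  L = (1/K)·√(π²EI/P_cr) = (1/2)·√(π²×1.09×10^11×3.309×10^-6/3.530×10^5)
L = 1.59 m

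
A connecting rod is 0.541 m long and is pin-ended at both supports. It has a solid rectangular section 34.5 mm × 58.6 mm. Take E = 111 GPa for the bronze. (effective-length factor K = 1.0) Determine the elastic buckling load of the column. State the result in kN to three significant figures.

Buckling occurs about the weak axis: I_min = h·b³/12 with b = 34.5 mm (the shorter side).
I_min = 58.6×34.5³/12 = 2.005×10^5 mm⁴
I = 2.005×10^5 mm⁴ = 2.005×10^-7 m⁴
Effective length L_e = K·L = 1 × 0.541 = 0.5410 m
P_cr = π²EI / L_e² = π² × 111×10⁹ × 2.005×10^-7 / 0.5410² = 7.506×10^5 N

P_cr ≈ 751 kN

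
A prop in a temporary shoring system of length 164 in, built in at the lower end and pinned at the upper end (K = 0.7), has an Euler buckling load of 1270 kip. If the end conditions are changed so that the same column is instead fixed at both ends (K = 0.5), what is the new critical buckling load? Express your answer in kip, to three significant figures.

P_cr ∝ 1/K², so P_cr,new = P_cr,old × (K_old/K_new)² = 1270 × (0.7/0.5)²
= 1270 × 1.960 = 2490 kip

P_cr ≈ 2490 kip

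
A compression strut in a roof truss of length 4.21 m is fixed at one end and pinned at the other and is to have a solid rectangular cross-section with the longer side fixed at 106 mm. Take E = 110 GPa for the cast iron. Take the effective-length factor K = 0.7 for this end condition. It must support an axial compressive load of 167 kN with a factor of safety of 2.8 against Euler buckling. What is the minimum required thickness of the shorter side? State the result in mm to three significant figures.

b ≈ 75.1 mm

Required P_cr = n·P = 2.8 × 167 = 467.6 kN
L_e = K·L = 0.7 × 4.21 = 2.947 m
Required I = P_cr·L_e²/(π²E) = 4.676×10^5 × 2.947² / (π² × 1.10×10^11) = 3.741×10^-6 m⁴
I_req = 3.741×10^6 mm⁴
Rectangle, weak axis: I_min = h·b³/12 with h = 106 mm fixed  ⇒  b = (12I/h)^(1/3) = 75.1 mm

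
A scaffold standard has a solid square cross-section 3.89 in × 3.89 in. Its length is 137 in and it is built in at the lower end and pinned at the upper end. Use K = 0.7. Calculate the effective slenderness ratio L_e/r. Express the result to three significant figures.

For a square r = a/√12 = 3.89/√12 = 1.123 in
L_e = K·L = 0.7 × 137 = 95.90 in
λ = L_e / r_min = 95.900 / 1.123 = 85.4

λ ≈ 85.4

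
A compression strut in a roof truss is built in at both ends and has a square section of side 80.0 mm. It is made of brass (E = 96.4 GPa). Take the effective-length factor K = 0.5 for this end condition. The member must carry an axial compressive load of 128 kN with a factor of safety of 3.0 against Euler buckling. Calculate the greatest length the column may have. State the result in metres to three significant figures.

I = a⁴/12 = 80.0⁴/12 = 3.413×10^6 mm⁴
I = 3.413×10^-6 m⁴
Required critical load P_cr = n·P = 3.0 × 128 = 384.0 kN = 3.840×10^5 N
From P_cr = π²EI/(K·L)²:  L = (1/K)·√(π²EI/P_cr) = (1/0.5)·√(π²×9.64×10^10×3.413×10^-6/3.840×10^5)
L = 5.82 m

L_max ≈ 5.82 m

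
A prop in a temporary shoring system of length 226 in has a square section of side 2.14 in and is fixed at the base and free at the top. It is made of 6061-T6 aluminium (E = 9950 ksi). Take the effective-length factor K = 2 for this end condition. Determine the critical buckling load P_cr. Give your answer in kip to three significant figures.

P_cr ≈ 0.840 kip

I = a⁴/12 = 2.14⁴/12 = 1.748 in⁴
Effective length L_e = K·L = 2 × 226 = 452.0 in
P_cr = π²EI / L_e² = π² × 9950×10³ × 1.748 / 452.0² = 840.1 lb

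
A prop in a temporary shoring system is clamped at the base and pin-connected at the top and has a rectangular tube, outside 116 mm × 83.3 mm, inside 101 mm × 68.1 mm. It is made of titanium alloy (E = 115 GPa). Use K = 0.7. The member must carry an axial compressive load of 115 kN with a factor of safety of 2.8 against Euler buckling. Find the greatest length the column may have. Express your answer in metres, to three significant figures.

Weak-axis I_min = (h_o·b_o³ − h_i·b_i³)/12 with b_o = 83.3, b_i = 68.10 mm (shorter outer/inner sides).
I_min = (116×83.3³ − 101.0×68.10³)/12 = 2.929×10^6 mm⁴
I = 2.929×10^-6 m⁴
Required critical load P_cr = n·P = 2.8 × 115 = 322.0 kN = 3.220×10^5 N
From P_cr = π²EI/(K·L)²:  L = (1/K)·√(π²EI/P_cr) = (1/0.7)·√(π²×1.15×10^11×2.929×10^-6/3.220×10^5)
L = 4.59 m

L_max ≈ 4.59 m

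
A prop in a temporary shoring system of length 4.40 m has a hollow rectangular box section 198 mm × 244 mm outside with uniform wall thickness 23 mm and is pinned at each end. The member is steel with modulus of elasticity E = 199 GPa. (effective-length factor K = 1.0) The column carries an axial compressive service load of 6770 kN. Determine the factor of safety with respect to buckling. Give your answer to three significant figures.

Inner dimensions: h_i = 244 − 2×23 = 198.0 mm, b_i = 198 − 2×23 = 152.0 mm
Weak-axis I_min = (h_o·b_o³ − h_i·b_i³)/12 with b_o = 198, b_i = 152.0 mm (shorter outer/inner sides).
I_min = (244×198³ − 198.0×152.0³)/12 = 9.989×10^7 mm⁴
I = 9.989×10^7 mm⁴ = 9.989×10^-5 m⁴
Effective length L_e = K·L = 1 × 4.40 = 4.400 m
P_cr = π²EI / L_e² = π² × 199×10⁹ × 9.989×10^-5 / 4.400² = 1.013×10^7 N
Factor of safety n = P_cr / P = 10134 / 6770 = 1.50

n ≈ 1.50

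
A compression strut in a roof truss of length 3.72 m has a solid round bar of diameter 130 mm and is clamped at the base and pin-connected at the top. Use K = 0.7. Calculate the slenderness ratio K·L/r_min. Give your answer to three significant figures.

For a solid circle r = d/4 = 130/4 = 32.50 mm
L_e = K·L = 0.7 × 3.72 m = 2.604 m = 2604.0 mm
λ = L_e / r_min = 2604.0 / 32.50 = 80.1

λ ≈ 80.1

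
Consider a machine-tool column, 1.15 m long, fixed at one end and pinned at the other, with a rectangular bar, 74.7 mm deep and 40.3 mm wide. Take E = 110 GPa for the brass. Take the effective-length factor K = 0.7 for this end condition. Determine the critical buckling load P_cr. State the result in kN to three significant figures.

Buckling occurs about the weak axis: I_min = h·b³/12 with b = 40.3 mm (the shorter side).
I_min = 74.7×40.3³/12 = 4.074×10^5 mm⁴
I = 4.074×10^5 mm⁴ = 4.074×10^-7 m⁴
Effective length L_e = K·L = 0.7 × 1.15 = 0.8050 m
P_cr = π²EI / L_e² = π² × 110×10⁹ × 4.074×10^-7 / 0.8050² = 6.826×10^5 N

P_cr ≈ 683 kN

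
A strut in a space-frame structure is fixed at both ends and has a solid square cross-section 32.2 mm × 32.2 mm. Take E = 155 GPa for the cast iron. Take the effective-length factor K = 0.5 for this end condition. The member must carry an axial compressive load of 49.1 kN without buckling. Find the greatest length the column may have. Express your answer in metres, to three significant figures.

I = a⁴/12 = 32.2⁴/12 = 8.959×10^4 mm⁴
I = 8.959×10^-8 m⁴
At the buckling limit P_cr = P = 4.910×10^4 N
From P_cr = π²EI/(K·L)²:  L = (1/K)·√(π²EI/P_cr) = (1/0.5)·√(π²×1.55×10^11×8.959×10^-8/4.910×10^4)
L = 3.34 m

L_max ≈ 3.34 m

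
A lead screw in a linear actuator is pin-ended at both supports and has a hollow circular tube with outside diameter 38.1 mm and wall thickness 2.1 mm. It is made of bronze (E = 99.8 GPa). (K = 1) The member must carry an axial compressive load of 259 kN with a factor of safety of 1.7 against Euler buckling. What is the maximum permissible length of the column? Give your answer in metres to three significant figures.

L_max ≈ 0.294 m

Inner diameter d_i = 38.1 − 2×2.1 = 33.90 mm
I = π(d_o⁴ − d_i⁴)/64 = π(38.1⁴ − 33.90⁴)/64 = 3.861×10^4 mm⁴
I = 3.861×10^-8 m⁴
Required critical load P_cr = n·P = 1.7 × 259 = 440.3 kN = 4.403×10^5 N
From P_cr = π²EI/(K·L)²:  L = (1/K)·√(π²EI/P_cr) = (1/1)·√(π²×9.98×10^10×3.861×10^-8/4.403×10^5)
L = 0.294 m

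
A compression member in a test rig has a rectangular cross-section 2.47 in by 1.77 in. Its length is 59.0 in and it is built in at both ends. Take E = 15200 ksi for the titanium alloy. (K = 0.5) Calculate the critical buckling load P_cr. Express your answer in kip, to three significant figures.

Buckling occurs about the weak axis: I_min = h·b³/12 with b = 1.77 in (the shorter side).
I_min = 2.47×1.77³/12 = 1.141 in⁴
Effective length L_e = K·L = 0.5 × 59.0 = 29.50 in
P_cr = π²EI / L_e² = π² × 15200×10³ × 1.141 / 29.50² = 1.968×10^5 lb

P_cr ≈ 197 kip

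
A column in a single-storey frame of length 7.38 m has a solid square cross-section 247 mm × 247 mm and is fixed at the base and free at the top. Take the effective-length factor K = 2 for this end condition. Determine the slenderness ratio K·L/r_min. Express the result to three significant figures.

I = a⁴/12 = 247⁴/12 = 3.102×10^8 mm⁴
A = 6.101×10^4 mm²;  r_min = √(I/A) = √(3.102×10^8/6.101×10^4) = 71.30 mm
L_e = K·L = 2 × 7.38 m = 14.76 m = 14760 mm
λ = L_e / r_min = 14760 / 71.30 = 207

λ ≈ 207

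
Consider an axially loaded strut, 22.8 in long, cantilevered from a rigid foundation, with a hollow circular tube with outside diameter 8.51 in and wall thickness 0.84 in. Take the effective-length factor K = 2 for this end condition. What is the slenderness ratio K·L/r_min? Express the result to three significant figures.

λ ≈ 16.7

Inner diameter d_i = 8.51 − 2×0.84 = 6.830 in
I = π(d_o⁴ − d_i⁴)/64 = π(8.51⁴ − 6.830⁴)/64 = 150.6 in⁴
A = 20.24 in²;  r_min = √(I/A) = √(150.6/20.24) = 2.728 in
L_e = K·L = 2 × 22.8 = 45.60 in
λ = L_e / r_min = 45.600 / 2.728 = 16.7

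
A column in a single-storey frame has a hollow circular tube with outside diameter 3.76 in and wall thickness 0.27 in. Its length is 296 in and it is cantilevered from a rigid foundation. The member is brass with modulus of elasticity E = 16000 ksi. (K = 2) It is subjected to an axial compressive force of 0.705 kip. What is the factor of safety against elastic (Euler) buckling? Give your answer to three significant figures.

Inner diameter d_i = 3.76 − 2×0.27 = 3.220 in
I = π(d_o⁴ − d_i⁴)/64 = π(3.76⁴ − 3.220⁴)/64 = 4.534 in⁴
Effective length L_e = K·L = 2 × 296 = 592.0 in
P_cr = π²EI / L_e² = π² × 16000×10³ × 4.534 / 592.0² = 2.043×10^3 lb
Factor of safety n = P_cr / P = 2.0430 / 0.705 = 2.90

n ≈ 2.90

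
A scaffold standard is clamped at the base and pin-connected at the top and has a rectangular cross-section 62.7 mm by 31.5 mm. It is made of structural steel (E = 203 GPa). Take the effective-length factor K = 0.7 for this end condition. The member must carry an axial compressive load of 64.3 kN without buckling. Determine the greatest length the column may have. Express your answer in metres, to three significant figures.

Buckling occurs about the weak axis: I_min = h·b³/12 with b = 31.5 mm (the shorter side).
I_min = 62.7×31.5³/12 = 1.633×10^5 mm⁴
I = 1.633×10^-7 m⁴
At the buckling limit P_cr = P = 6.430×10^4 N
From P_cr = π²EI/(K·L)²:  L = (1/K)·√(π²EI/P_cr) = (1/0.7)·√(π²×2.03×10^11×1.633×10^-7/6.430×10^4)
L = 3.22 m

L_max ≈ 3.22 m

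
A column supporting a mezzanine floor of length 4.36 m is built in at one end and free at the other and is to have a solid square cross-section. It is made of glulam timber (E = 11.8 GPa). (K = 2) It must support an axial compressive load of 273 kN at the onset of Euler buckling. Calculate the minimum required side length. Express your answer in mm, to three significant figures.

a ≈ 215 mm

L_e = K·L = 2 × 4.36 = 8.720 m
Required I = P_cr·L_e²/(π²E) = 2.730×10^5 × 8.720² / (π² × 1.18×10^10) = 1.782×10^-4 m⁴
I_req = 1.782×10^8 mm⁴
Solid square: I = a⁴/12  ⇒  a = (12I)^(1/4) = (12×1.782×10^8)^(1/4) = 215 mm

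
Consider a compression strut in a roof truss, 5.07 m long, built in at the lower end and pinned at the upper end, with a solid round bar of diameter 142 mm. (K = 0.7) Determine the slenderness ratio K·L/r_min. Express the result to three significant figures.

λ ≈ 100

I = πd⁴/64 = π×142⁴/64 = 1.996×10^7 mm⁴
A = 1.584×10^4 mm²;  r_min = √(I/A) = √(1.996×10^7/1.584×10^4) = 35.50 mm
L_e = K·L = 0.7 × 5.07 m = 3.549 m = 3549.0 mm
λ = L_e / r_min = 3549.0 / 35.50 = 100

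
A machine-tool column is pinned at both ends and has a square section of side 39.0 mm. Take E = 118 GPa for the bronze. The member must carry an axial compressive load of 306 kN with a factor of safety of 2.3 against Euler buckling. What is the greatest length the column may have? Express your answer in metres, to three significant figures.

L_max ≈ 0.565 m

I = a⁴/12 = 39.0⁴/12 = 1.928×10^5 mm⁴
I = 1.928×10^-7 m⁴
Required critical load P_cr = n·P = 2.3 × 306 = 703.8 kN = 7.038×10^5 N
From P_cr = π²EI/(K·L)²:  L = (1/K)·√(π²EI/P_cr) = (1/1)·√(π²×1.18×10^11×1.928×10^-7/7.038×10^5)
L = 0.565 m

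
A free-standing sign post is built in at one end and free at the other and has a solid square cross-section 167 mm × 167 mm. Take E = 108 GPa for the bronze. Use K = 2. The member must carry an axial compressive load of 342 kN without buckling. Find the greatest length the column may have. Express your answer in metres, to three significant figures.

I = a⁴/12 = 167⁴/12 = 6.482×10^7 mm⁴
I = 6.482×10^-5 m⁴
At the buckling limit P_cr = P = 3.420×10^5 N
From P_cr = π²EI/(K·L)²:  L = (1/K)·√(π²EI/P_cr) = (1/2)·√(π²×1.08×10^11×6.482×10^-5/3.420×10^5)
L = 7.11 m

L_max ≈ 7.11 m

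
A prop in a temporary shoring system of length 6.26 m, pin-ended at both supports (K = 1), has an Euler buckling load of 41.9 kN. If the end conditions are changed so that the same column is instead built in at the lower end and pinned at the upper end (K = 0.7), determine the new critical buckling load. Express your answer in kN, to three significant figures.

P_cr ≈ 85.5 kN

P_cr ∝ 1/K², so P_cr,new = P_cr,old × (K_old/K_new)² = 41.9 × (1/0.7)²
= 41.9 × 2.041 = 85.5 kN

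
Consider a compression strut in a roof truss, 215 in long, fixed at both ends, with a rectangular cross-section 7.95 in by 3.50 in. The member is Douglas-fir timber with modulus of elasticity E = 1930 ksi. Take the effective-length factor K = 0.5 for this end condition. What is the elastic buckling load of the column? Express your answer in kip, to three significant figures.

P_cr ≈ 46.8 kip

Buckling occurs about the weak axis: I_min = h·b³/12 with b = 3.50 in (the shorter side).
I_min = 7.95×3.50³/12 = 28.40 in⁴
Effective length L_e = K·L = 0.5 × 215 = 107.5 in
P_cr = π²EI / L_e² = π² × 1930×10³ × 28.40 / 107.5² = 4.682×10^4 lb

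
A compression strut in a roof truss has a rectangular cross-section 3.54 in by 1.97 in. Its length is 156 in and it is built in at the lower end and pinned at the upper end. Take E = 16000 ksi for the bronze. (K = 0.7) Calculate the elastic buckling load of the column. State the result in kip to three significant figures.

Buckling occurs about the weak axis: I_min = h·b³/12 with b = 1.97 in (the shorter side).
I_min = 3.54×1.97³/12 = 2.255 in⁴
Effective length L_e = K·L = 0.7 × 156 = 109.2 in
P_cr = π²EI / L_e² = π² × 16000×10³ × 2.255 / 109.2² = 2.987×10^4 lb

P_cr ≈ 29.9 kip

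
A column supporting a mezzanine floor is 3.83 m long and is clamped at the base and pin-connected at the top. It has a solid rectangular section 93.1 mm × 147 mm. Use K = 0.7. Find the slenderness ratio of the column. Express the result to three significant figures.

Buckling occurs about the weak axis: I_min = h·b³/12 with b = 93.1 mm (the shorter side).
I_min = 147×93.1³/12 = 9.885×10^6 mm⁴
A = 1.369×10^4 mm²;  r_min = √(I/A) = √(9.885×10^6/1.369×10^4) = 26.88 mm
L_e = K·L = 0.7 × 3.83 m = 2.681 m = 2681.0 mm
λ = L_e / r_min = 2681.0 / 26.88 = 99.8

λ ≈ 99.8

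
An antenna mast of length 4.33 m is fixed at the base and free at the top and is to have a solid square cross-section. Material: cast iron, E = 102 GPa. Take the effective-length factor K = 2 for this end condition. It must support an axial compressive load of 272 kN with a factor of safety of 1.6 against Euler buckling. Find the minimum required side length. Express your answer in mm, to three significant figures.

Required P_cr = n·P = 1.6 × 272 = 435.2 kN
L_e = K·L = 2 × 4.33 = 8.660 m
Required I = P_cr·L_e²/(π²E) = 4.352×10^5 × 8.660² / (π² × 1.02×10^11) = 3.242×10^-5 m⁴
I_req = 3.242×10^7 mm⁴
Solid square: I = a⁴/12  ⇒  a = (12I)^(1/4) = (12×3.242×10^7)^(1/4) = 140 mm

a ≈ 140 mm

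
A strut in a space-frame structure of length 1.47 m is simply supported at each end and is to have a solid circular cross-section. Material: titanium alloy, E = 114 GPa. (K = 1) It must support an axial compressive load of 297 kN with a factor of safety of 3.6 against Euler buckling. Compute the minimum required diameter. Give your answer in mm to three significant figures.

Required P_cr = n·P = 3.6 × 297 = 1069 kN
L_e = K·L = 1 × 1.47 = 1.470 m
Required I = P_cr·L_e²/(π²E) = 1.069×10^6 × 1.470² / (π² × 1.14×10^11) = 2.053×10^-6 m⁴
I_req = 2.053×10^6 mm⁴
Solid circle: I = πd⁴/64  ⇒  d = (64I/π)^(1/4) = (64×2.053×10^6/π)^(1/4) = 80.4 mm

d ≈ 80.4 mm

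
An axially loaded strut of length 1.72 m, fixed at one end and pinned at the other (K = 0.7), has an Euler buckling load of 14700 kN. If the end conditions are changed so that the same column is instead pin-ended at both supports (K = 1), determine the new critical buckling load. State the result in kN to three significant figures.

P_cr ≈ 7200 kN

P_cr ∝ 1/K², so P_cr,new = P_cr,old × (K_old/K_new)² = 14700 × (0.7/1)²
= 14700 × 0.4900 = 7200 kN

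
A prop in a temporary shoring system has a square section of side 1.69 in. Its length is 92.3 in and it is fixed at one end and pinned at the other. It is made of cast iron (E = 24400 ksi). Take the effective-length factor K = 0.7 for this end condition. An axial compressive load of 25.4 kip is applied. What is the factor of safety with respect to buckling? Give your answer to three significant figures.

n ≈ 1.54

I = a⁴/12 = 1.69⁴/12 = 0.6798 in⁴
Effective length L_e = K·L = 0.7 × 92.3 = 64.61 in
P_cr = π²EI / L_e² = π² × 24400×10³ × 0.6798 / 64.61² = 3.922×10^4 lb
Factor of safety n = P_cr / P = 39.215 / 25.4 = 1.54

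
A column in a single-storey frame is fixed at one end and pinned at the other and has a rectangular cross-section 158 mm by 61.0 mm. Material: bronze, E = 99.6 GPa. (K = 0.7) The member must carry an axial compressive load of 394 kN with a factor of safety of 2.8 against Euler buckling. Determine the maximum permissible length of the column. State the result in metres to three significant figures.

Buckling occurs about the weak axis: I_min = h·b³/12 with b = 61.0 mm (the shorter side).
I_min = 158×61.0³/12 = 2.989×10^6 mm⁴
I = 2.989×10^-6 m⁴
Required critical load P_cr = n·P = 2.8 × 394 = 1103 kN = 1.103×10^6 N
From P_cr = π²EI/(K·L)²:  L = (1/K)·√(π²EI/P_cr) = (1/0.7)·√(π²×9.96×10^10×2.989×10^-6/1.103×10^6)
L = 2.33 m

L_max ≈ 2.33 m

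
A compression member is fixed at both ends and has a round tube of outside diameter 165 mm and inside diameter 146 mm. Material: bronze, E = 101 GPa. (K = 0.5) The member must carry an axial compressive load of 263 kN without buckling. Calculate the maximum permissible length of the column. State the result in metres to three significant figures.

d_o = 165 mm, d_i = 146 mm
I = π(d_o⁴ − d_i⁴)/64 = π(165⁴ − 146.0⁴)/64 = 1.408×10^7 mm⁴
I = 1.408×10^-5 m⁴
At the buckling limit P_cr = P = 2.630×10^5 N
From P_cr = π²EI/(K·L)²:  L = (1/K)·√(π²EI/P_cr) = (1/0.5)·√(π²×1.01×10^11×1.408×10^-5/2.630×10^5)
L = 14.6 m

L_max ≈ 14.6 m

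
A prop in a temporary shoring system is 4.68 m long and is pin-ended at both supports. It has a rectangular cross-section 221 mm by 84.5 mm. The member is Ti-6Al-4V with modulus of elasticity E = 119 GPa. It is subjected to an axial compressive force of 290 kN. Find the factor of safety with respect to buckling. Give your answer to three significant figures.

n ≈ 2.05

Buckling occurs about the weak axis: I_min = h·b³/12 with b = 84.5 mm (the shorter side).
I_min = 221×84.5³/12 = 1.111×10^7 mm⁴
I = 1.111×10^7 mm⁴ = 1.111×10^-5 m⁴
Effective length L_e = K·L = 1 × 4.68 = 4.680 m
P_cr = π²EI / L_e² = π² × 119×10⁹ × 1.111×10^-5 / 4.680² = 5.958×10^5 N
Factor of safety n = P_cr / P = 595.85 / 290 = 2.05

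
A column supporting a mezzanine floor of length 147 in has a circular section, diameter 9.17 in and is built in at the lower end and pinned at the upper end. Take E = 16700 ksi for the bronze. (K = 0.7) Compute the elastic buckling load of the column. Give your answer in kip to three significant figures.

P_cr ≈ 5400 kip

I = πd⁴/64 = π×9.17⁴/64 = 347.1 in⁴
Effective length L_e = K·L = 0.7 × 147 = 102.9 in
P_cr = π²EI / L_e² = π² × 16700×10³ × 347.1 / 102.9² = 5.403×10^6 lb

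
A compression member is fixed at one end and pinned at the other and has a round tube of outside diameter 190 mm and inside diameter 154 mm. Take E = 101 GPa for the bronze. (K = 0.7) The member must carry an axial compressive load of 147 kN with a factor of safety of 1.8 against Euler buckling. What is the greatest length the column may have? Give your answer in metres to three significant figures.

L_max ≈ 16.7 m

d_o = 190 mm, d_i = 154 mm
I = π(d_o⁴ − d_i⁴)/64 = π(190⁴ − 154.0⁴)/64 = 3.636×10^7 mm⁴
I = 3.636×10^-5 m⁴
Required critical load P_cr = n·P = 1.8 × 147 = 264.6 kN = 2.646×10^5 N
From P_cr = π²EI/(K·L)²:  L = (1/K)·√(π²EI/P_cr) = (1/0.7)·√(π²×1.01×10^11×3.636×10^-5/2.646×10^5)
L = 16.7 m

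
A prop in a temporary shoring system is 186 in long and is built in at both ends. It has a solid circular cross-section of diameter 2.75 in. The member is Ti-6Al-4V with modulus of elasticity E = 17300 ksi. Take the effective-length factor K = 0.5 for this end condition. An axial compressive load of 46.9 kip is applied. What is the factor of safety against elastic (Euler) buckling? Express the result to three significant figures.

n ≈ 1.18

I = πd⁴/64 = π×2.75⁴/64 = 2.807 in⁴
Effective length L_e = K·L = 0.5 × 186 = 93.00 in
P_cr = π²EI / L_e² = π² × 17300×10³ × 2.807 / 93.00² = 5.542×10^4 lb
Factor of safety n = P_cr / P = 55.422 / 46.9 = 1.18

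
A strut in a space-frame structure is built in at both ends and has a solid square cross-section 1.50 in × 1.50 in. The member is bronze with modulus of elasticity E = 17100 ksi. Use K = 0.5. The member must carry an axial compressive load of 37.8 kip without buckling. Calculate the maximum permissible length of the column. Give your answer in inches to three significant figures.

L_max ≈ 86.8 in

I = a⁴/12 = 1.50⁴/12 = 0.4219 in⁴
At the buckling limit P_cr = P = 3.780×10^4 lb
From P_cr = π²EI/(K·L)²:  L = (1/K)·√(π²EI/P_cr) = (1/0.5)·√(π²×1.71×10^7×0.4219/3.780×10^4)
L = 86.8 in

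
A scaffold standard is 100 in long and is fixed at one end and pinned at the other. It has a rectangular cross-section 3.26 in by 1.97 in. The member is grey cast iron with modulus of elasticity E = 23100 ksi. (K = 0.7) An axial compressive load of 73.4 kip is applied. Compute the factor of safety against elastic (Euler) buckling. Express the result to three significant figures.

n ≈ 1.32

Buckling occurs about the weak axis: I_min = h·b³/12 with b = 1.97 in (the shorter side).
I_min = 3.26×1.97³/12 = 2.077 in⁴
Effective length L_e = K·L = 0.7 × 100 = 70.00 in
P_cr = π²EI / L_e² = π² × 23100×10³ × 2.077 / 70.00² = 9.664×10^4 lb
Factor of safety n = P_cr / P = 96.639 / 73.4 = 1.32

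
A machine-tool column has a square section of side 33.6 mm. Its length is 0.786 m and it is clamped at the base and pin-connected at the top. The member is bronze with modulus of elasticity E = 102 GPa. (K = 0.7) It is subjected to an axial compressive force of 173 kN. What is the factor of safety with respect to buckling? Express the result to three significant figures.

n ≈ 2.04

I = a⁴/12 = 33.6⁴/12 = 1.062×10^5 mm⁴
I = 1.062×10^5 mm⁴ = 1.062×10^-7 m⁴
Effective length L_e = K·L = 0.7 × 0.786 = 0.5502 m
P_cr = π²EI / L_e² = π² × 102×10⁹ × 1.062×10^-7 / 0.5502² = 3.532×10^5 N
Factor of safety n = P_cr / P = 353.21 / 173 = 2.04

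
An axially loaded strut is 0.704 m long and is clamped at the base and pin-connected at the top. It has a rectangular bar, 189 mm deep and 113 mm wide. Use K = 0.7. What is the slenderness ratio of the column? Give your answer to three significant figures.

λ ≈ 15.1

For a rectangle r_min = b/√12 = 113/√12 = 32.62 mm
L_e = K·L = 0.7 × 0.704 m = 0.4928 m = 492.80 mm
λ = L_e / r_min = 492.80 / 32.62 = 15.1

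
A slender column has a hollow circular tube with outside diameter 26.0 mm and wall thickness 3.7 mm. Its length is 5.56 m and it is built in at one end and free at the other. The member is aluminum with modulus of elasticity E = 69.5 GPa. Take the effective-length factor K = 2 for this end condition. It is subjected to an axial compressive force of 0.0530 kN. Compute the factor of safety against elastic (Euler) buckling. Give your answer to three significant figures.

n ≈ 1.73

Inner diameter d_i = 26.0 − 2×3.7 = 18.60 mm
I = π(d_o⁴ − d_i⁴)/64 = π(26.0⁴ − 18.60⁴)/64 = 1.656×10^4 mm⁴
I = 1.656×10^4 mm⁴ = 1.656×10^-8 m⁴
Effective length L_e = K·L = 2 × 5.56 = 11.12 m
P_cr = π²EI / L_e² = π² × 69.5×10⁹ × 1.656×10^-8 / 11.12² = 91.84 N
Factor of safety n = P_cr / P = 0.091843 / 0.0530 = 1.73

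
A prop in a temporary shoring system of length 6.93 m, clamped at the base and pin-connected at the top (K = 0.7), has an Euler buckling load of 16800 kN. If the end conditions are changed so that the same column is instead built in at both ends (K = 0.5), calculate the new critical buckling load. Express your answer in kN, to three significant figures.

P_cr ≈ 32900 kN

P_cr ∝ 1/K², so P_cr,new = P_cr,old × (K_old/K_new)² = 16800 × (0.7/0.5)²
= 16800 × 1.960 = 32900 kN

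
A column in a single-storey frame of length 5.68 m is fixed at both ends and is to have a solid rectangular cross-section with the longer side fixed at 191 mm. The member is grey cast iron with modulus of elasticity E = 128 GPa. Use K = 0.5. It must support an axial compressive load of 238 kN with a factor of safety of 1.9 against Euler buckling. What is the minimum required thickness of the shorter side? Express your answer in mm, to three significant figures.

b ≈ 56.6 mm

Required P_cr = n·P = 1.9 × 238 = 452.2 kN
L_e = K·L = 0.5 × 5.68 = 2.840 m
Required I = P_cr·L_e²/(π²E) = 4.522×10^5 × 2.840² / (π² × 1.28×10^11) = 2.887×10^-6 m⁴
I_req = 2.887×10^6 mm⁴
Rectangle, weak axis: I_min = h·b³/12 with h = 191 mm fixed  ⇒  b = (12I/h)^(1/3) = 56.6 mm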